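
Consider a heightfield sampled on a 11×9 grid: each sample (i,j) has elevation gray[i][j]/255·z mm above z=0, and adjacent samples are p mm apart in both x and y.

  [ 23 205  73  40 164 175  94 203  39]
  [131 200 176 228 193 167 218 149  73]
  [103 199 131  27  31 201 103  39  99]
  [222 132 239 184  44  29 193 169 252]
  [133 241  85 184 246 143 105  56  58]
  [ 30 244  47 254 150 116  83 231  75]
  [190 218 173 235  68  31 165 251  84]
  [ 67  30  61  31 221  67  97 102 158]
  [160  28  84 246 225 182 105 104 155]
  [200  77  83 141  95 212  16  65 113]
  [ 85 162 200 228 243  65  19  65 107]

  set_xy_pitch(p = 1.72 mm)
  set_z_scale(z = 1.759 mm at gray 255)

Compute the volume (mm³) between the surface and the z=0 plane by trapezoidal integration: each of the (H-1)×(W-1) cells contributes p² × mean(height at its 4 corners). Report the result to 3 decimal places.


221.071

height_mm = gray/255 × 1.759; cell vol = 1.72² × mean(4 corners)
unit = 1.72² × 1.759 / (4×255) = 0.00510179 mm³ per gray-sum
row 0: Σ corner-gray over 8 cells = 4836  → 24.6723
row 1: Σ corner-gray over 8 cells = 4530  → 23.1111
row 2: Σ corner-gray over 8 cells = 4118  → 21.0092
row 3: Σ corner-gray over 8 cells = 4765  → 24.3100
row 4: Σ corner-gray over 8 cells = 4666  → 23.8050
row 5: Σ corner-gray over 8 cells = 4911  → 25.0549
row 6: Σ corner-gray over 8 cells = 3999  → 20.4021
row 7: Σ corner-gray over 8 cells = 3706  → 18.9072
row 8: Σ corner-gray over 8 cells = 3954  → 20.1725
row 9: Σ corner-gray over 8 cells = 3847  → 19.6266
Σ rows: total corner-gray = 43332  → 221.0708 mm³


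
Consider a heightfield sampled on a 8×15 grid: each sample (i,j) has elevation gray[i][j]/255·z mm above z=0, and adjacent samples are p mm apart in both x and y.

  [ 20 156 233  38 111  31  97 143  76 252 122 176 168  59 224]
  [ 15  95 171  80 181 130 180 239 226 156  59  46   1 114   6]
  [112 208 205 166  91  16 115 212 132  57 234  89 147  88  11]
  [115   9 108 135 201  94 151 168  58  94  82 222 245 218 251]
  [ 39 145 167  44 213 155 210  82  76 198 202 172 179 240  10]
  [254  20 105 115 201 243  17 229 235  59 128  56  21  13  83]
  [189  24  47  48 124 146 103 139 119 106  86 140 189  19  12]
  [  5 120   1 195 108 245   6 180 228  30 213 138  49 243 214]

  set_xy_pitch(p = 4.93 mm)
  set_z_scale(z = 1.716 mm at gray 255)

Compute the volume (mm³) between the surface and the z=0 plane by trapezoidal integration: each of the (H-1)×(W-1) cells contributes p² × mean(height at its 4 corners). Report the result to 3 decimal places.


2029.955

height_mm = gray/255 × 1.716; cell vol = 4.93² × mean(4 corners)
unit = 4.93² × 1.716 / (4×255) = 0.0408894 mm³ per gray-sum
row 0: Σ corner-gray over 14 cells = 6945  → 283.9770
row 1: Σ corner-gray over 14 cells = 7020  → 287.0437
row 2: Σ corner-gray over 14 cells = 7579  → 309.9009
row 3: Σ corner-gray over 14 cells = 8151  → 333.2897
row 4: Σ corner-gray over 14 cells = 7436  → 304.0537
row 5: Σ corner-gray over 14 cells = 6002  → 245.4183
row 6: Σ corner-gray over 14 cells = 6512  → 266.2719
Σ rows: total corner-gray = 49645  → 2029.9553 mm³


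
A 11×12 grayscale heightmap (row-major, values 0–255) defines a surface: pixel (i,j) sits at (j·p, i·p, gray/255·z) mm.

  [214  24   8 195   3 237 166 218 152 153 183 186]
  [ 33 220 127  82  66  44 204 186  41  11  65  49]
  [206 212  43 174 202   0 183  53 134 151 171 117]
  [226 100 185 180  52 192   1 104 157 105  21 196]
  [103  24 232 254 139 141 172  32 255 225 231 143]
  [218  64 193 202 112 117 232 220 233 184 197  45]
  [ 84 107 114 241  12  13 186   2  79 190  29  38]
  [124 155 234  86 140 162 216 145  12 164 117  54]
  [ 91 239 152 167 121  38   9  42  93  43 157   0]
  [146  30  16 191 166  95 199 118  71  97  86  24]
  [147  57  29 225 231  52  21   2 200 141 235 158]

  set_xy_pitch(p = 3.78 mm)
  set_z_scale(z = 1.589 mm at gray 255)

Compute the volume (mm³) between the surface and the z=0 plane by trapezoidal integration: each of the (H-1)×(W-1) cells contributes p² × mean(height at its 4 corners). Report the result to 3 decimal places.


height_mm = gray/255 × 1.589; cell vol = 3.78² × mean(4 corners)
unit = 3.78² × 1.589 / (4×255) = 0.0222591 mm³ per gray-sum
row 0: Σ corner-gray over 11 cells = 5252  → 116.9047
row 1: Σ corner-gray over 11 cells = 5143  → 114.4785
row 2: Σ corner-gray over 11 cells = 5585  → 124.3170
row 3: Σ corner-gray over 11 cells = 6272  → 139.6090
row 4: Σ corner-gray over 11 cells = 7427  → 165.3182
row 5: Σ corner-gray over 11 cells = 5839  → 129.9708
row 6: Σ corner-gray over 11 cells = 5108  → 113.6994
row 7: Σ corner-gray over 11 cells = 5253  → 116.9270
row 8: Σ corner-gray over 11 cells = 4521  → 100.6333
row 9: Σ corner-gray over 11 cells = 4999  → 111.2732
Σ rows: total corner-gray = 55399  → 1233.1311 mm³

1233.131


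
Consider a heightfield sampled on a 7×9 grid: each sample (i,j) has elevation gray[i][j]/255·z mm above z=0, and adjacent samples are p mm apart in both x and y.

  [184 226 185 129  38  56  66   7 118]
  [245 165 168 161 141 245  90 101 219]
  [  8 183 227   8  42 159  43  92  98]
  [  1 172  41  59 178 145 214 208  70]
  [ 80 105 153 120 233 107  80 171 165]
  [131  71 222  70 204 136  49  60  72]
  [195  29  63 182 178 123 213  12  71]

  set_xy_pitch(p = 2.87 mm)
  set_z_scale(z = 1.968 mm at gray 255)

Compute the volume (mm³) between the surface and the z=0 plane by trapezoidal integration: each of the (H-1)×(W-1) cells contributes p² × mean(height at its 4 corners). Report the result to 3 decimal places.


height_mm = gray/255 × 1.968; cell vol = 2.87² × mean(4 corners)
unit = 2.87² × 1.968 / (4×255) = 0.0158924 mm³ per gray-sum
row 0: Σ corner-gray over 8 cells = 4322  → 68.6868
row 1: Σ corner-gray over 8 cells = 4220  → 67.0658
row 2: Σ corner-gray over 8 cells = 3719  → 59.1037
row 3: Σ corner-gray over 8 cells = 4288  → 68.1465
row 4: Σ corner-gray over 8 cells = 4010  → 63.7284
row 5: Σ corner-gray over 8 cells = 3693  → 58.6905
Σ rows: total corner-gray = 24252  → 385.4218 mm³

385.422


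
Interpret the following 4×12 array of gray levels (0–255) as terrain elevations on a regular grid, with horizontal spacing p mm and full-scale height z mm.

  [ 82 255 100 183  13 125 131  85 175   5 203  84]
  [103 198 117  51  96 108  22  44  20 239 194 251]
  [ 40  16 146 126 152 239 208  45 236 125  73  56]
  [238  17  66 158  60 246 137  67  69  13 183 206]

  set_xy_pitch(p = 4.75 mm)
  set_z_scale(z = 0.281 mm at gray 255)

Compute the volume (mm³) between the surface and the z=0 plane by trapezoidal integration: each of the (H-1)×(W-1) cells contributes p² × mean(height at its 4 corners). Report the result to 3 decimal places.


98.905

height_mm = gray/255 × 0.281; cell vol = 4.75² × mean(4 corners)
unit = 4.75² × 0.281 / (4×255) = 0.00621575 mm³ per gray-sum
row 0: Σ corner-gray over 11 cells = 5248  → 32.6202
row 1: Σ corner-gray over 11 cells = 5360  → 33.3164
row 2: Σ corner-gray over 11 cells = 5304  → 32.9683
Σ rows: total corner-gray = 15912  → 98.9050 mm³


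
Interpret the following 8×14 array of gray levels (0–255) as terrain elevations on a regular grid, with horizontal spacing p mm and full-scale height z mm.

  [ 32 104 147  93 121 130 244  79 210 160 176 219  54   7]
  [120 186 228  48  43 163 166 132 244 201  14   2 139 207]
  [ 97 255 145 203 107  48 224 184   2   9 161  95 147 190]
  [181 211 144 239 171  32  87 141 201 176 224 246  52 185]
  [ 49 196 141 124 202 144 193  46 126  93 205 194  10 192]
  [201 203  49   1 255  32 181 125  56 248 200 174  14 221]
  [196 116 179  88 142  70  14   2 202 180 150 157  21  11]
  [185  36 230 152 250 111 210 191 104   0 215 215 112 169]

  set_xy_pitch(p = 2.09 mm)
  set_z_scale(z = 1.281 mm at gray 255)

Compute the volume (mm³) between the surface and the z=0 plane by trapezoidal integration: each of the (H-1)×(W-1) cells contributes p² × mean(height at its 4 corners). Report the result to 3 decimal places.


height_mm = gray/255 × 1.281; cell vol = 2.09² × mean(4 corners)
unit = 2.09² × 1.281 / (4×255) = 0.00548582 mm³ per gray-sum
row 0: Σ corner-gray over 13 cells = 6972  → 38.2471
row 1: Σ corner-gray over 13 cells = 6906  → 37.8851
row 2: Σ corner-gray over 13 cells = 7661  → 42.0269
row 3: Σ corner-gray over 13 cells = 7803  → 42.8059
row 4: Σ corner-gray over 13 cells = 7087  → 38.8780
row 5: Σ corner-gray over 13 cells = 6347  → 34.8185
row 6: Σ corner-gray over 13 cells = 6855  → 37.6053
Σ rows: total corner-gray = 49631  → 272.2667 mm³

272.267


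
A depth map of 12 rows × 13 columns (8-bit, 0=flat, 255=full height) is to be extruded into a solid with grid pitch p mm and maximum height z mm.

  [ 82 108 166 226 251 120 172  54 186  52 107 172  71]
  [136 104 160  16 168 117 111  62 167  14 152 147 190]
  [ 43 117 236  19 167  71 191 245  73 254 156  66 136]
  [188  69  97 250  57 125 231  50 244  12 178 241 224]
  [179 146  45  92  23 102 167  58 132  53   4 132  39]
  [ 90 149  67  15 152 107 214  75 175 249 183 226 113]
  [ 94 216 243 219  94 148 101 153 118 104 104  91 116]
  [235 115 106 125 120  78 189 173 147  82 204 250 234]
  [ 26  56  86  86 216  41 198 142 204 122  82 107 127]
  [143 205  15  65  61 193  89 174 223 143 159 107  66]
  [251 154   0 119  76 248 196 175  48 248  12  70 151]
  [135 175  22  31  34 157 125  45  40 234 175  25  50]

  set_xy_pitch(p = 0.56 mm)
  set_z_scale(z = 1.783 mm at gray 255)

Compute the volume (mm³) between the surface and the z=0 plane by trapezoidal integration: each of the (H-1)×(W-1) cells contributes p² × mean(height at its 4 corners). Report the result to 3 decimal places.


height_mm = gray/255 × 1.783; cell vol = 0.56² × mean(4 corners)
unit = 0.56² × 1.783 / (4×255) = 0.000548185 mm³ per gray-sum
row 0: Σ corner-gray over 12 cells = 6143  → 3.3675
row 1: Σ corner-gray over 12 cells = 6131  → 3.3609
row 2: Σ corner-gray over 12 cells = 6889  → 3.7764
row 3: Σ corner-gray over 12 cells = 5646  → 3.0951
row 4: Σ corner-gray over 12 cells = 5553  → 3.0441
row 5: Σ corner-gray over 12 cells = 6819  → 3.7381
row 6: Σ corner-gray over 12 cells = 7039  → 3.8587
row 7: Σ corner-gray over 12 cells = 6480  → 3.5522
row 8: Σ corner-gray over 12 cells = 5910  → 3.2398
row 9: Σ corner-gray over 12 cells = 6171  → 3.3829
row 10: Σ corner-gray over 12 cells = 5405  → 2.9629
Σ rows: total corner-gray = 68186  → 37.3785 mm³

37.379


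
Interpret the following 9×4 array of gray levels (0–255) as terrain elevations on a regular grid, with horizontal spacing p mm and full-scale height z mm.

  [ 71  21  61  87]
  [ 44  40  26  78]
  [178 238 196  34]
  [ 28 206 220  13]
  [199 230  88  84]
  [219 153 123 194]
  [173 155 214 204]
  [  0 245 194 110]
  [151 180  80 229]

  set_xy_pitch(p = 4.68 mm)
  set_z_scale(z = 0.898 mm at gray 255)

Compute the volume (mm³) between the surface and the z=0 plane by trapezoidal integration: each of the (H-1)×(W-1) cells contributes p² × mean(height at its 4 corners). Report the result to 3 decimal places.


height_mm = gray/255 × 0.898; cell vol = 4.68² × mean(4 corners)
unit = 4.68² × 0.898 / (4×255) = 0.0192827 mm³ per gray-sum
row 0: Σ corner-gray over 3 cells = 576  → 11.1068
row 1: Σ corner-gray over 3 cells = 1334  → 25.7231
row 2: Σ corner-gray over 3 cells = 1973  → 38.0448
row 3: Σ corner-gray over 3 cells = 1812  → 34.9403
row 4: Σ corner-gray over 3 cells = 1884  → 36.3286
row 5: Σ corner-gray over 3 cells = 2080  → 40.1080
row 6: Σ corner-gray over 3 cells = 2103  → 40.5515
row 7: Σ corner-gray over 3 cells = 1888  → 36.4057
Σ rows: total corner-gray = 13650  → 263.2089 mm³

263.209


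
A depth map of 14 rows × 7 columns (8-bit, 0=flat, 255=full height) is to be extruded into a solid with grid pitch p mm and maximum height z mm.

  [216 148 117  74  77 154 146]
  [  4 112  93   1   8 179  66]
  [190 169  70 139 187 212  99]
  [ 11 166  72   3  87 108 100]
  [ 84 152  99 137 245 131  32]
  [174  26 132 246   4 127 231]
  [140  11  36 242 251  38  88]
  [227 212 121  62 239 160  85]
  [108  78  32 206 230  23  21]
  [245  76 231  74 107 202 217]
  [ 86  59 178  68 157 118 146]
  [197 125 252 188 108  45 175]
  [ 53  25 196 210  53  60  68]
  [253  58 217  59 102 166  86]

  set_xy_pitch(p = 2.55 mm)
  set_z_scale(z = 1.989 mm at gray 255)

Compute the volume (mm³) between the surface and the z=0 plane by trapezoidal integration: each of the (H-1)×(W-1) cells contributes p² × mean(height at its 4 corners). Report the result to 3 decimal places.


height_mm = gray/255 × 1.989; cell vol = 2.55² × mean(4 corners)
unit = 2.55² × 1.989 / (4×255) = 0.0126799 mm³ per gray-sum
row 0: Σ corner-gray over 6 cells = 2358  → 29.8991
row 1: Σ corner-gray over 6 cells = 2699  → 34.2230
row 2: Σ corner-gray over 6 cells = 2826  → 35.8333
row 3: Σ corner-gray over 6 cells = 2627  → 33.3100
row 4: Σ corner-gray over 6 cells = 3119  → 39.5485
row 5: Σ corner-gray over 6 cells = 2859  → 36.2518
row 6: Σ corner-gray over 6 cells = 3284  → 41.6407
row 7: Σ corner-gray over 6 cells = 3167  → 40.1572
row 8: Σ corner-gray over 6 cells = 3109  → 39.4217
row 9: Σ corner-gray over 6 cells = 3234  → 41.0067
row 10: Σ corner-gray over 6 cells = 3200  → 40.5756
row 11: Σ corner-gray over 6 cells = 3017  → 38.2552
row 12: Σ corner-gray over 6 cells = 2752  → 34.8950
Σ rows: total corner-gray = 38251  → 485.0179 mm³

485.018


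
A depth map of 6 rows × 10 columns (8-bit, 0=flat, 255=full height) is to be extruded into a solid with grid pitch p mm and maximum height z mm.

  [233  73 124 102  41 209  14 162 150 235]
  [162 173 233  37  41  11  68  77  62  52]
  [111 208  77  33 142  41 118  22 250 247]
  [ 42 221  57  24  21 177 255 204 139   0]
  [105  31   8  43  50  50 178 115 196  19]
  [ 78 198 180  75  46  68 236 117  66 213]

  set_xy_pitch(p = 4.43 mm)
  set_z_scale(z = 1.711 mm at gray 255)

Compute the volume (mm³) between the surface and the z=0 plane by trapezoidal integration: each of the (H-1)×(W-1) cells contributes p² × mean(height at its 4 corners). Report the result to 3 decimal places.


638.809

height_mm = gray/255 × 1.711; cell vol = 4.43² × mean(4 corners)
unit = 4.43² × 1.711 / (4×255) = 0.0329198 mm³ per gray-sum
row 0: Σ corner-gray over 9 cells = 3836  → 126.2804
row 1: Σ corner-gray over 9 cells = 3758  → 123.7126
row 2: Σ corner-gray over 9 cells = 4378  → 144.1229
row 3: Σ corner-gray over 9 cells = 3704  → 121.9350
row 4: Σ corner-gray over 9 cells = 3729  → 122.7580
Σ rows: total corner-gray = 19405  → 638.8089 mm³


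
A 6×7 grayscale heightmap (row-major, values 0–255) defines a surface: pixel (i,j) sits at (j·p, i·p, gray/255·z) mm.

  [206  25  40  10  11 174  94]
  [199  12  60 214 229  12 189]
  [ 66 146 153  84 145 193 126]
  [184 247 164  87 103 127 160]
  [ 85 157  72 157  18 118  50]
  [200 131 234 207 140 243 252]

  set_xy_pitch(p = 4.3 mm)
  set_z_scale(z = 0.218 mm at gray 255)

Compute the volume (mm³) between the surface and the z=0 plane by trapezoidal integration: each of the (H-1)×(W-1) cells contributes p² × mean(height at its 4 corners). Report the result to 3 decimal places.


60.431

height_mm = gray/255 × 0.218; cell vol = 4.3² × mean(4 corners)
unit = 4.3² × 0.218 / (4×255) = 0.00395178 mm³ per gray-sum
row 0: Σ corner-gray over 6 cells = 2262  → 8.9389
row 1: Σ corner-gray over 6 cells = 3076  → 12.1557
row 2: Σ corner-gray over 6 cells = 3434  → 13.5704
row 3: Σ corner-gray over 6 cells = 2979  → 11.7724
row 4: Σ corner-gray over 6 cells = 3541  → 13.9933
Σ rows: total corner-gray = 15292  → 60.4307 mm³


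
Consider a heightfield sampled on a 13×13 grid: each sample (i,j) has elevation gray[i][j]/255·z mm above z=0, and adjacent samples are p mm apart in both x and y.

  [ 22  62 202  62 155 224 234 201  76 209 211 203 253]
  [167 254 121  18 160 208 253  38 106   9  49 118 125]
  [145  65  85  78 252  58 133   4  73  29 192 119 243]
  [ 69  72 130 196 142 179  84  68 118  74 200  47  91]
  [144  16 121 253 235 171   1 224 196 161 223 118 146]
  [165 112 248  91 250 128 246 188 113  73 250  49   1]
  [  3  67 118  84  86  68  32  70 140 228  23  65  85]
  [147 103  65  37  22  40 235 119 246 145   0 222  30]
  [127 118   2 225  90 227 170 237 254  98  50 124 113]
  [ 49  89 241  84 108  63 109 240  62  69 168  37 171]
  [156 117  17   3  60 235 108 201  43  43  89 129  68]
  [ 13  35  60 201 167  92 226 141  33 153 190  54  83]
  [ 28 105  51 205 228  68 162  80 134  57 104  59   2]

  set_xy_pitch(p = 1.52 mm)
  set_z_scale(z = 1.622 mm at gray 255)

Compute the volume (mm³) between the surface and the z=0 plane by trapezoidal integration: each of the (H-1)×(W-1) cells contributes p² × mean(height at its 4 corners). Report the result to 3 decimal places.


height_mm = gray/255 × 1.622; cell vol = 1.52² × mean(4 corners)
unit = 1.52² × 1.622 / (4×255) = 0.00367399 mm³ per gray-sum
row 0: Σ corner-gray over 12 cells = 6913  → 25.3983
row 1: Σ corner-gray over 12 cells = 5524  → 20.2951
row 2: Σ corner-gray over 12 cells = 5344  → 19.6338
row 3: Σ corner-gray over 12 cells = 6508  → 23.9103
row 4: Σ corner-gray over 12 cells = 7390  → 27.1508
row 5: Σ corner-gray over 12 cells = 5712  → 20.9858
row 6: Σ corner-gray over 12 cells = 4695  → 17.2494
row 7: Σ corner-gray over 12 cells = 6075  → 22.3195
row 8: Σ corner-gray over 12 cells = 6190  → 22.7420
row 9: Σ corner-gray over 12 cells = 5074  → 18.6418
row 10: Σ corner-gray over 12 cells = 5114  → 18.7888
row 11: Σ corner-gray over 12 cells = 5336  → 19.6044
Σ rows: total corner-gray = 69875  → 256.7200 mm³

256.720


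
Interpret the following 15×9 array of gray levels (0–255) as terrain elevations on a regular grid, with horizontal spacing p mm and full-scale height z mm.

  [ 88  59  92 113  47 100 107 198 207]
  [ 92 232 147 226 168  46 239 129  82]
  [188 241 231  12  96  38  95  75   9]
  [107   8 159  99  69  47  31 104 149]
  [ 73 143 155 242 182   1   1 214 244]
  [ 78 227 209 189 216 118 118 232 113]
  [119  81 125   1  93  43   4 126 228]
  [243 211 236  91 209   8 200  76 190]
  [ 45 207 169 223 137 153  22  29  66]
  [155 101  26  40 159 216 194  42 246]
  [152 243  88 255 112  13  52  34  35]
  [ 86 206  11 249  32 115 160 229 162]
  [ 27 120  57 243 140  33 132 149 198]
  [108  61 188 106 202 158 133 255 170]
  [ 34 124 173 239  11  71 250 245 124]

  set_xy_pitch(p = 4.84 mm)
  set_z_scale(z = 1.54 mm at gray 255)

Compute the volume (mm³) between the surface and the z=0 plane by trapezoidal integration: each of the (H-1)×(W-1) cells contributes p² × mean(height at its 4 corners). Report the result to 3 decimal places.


2043.885

height_mm = gray/255 × 1.54; cell vol = 4.84² × mean(4 corners)
unit = 4.84² × 1.54 / (4×255) = 0.0353681 mm³ per gray-sum
row 0: Σ corner-gray over 8 cells = 4275  → 151.1985
row 1: Σ corner-gray over 8 cells = 4321  → 152.8254
row 2: Σ corner-gray over 8 cells = 3063  → 108.3324
row 3: Σ corner-gray over 8 cells = 3483  → 123.1870
row 4: Σ corner-gray over 8 cells = 5002  → 176.9110
row 5: Σ corner-gray over 8 cells = 4102  → 145.0798
row 6: Σ corner-gray over 8 cells = 3788  → 133.9742
row 7: Σ corner-gray over 8 cells = 4486  → 158.6611
row 8: Σ corner-gray over 8 cells = 3948  → 139.6331
row 9: Σ corner-gray over 8 cells = 3738  → 132.2058
row 10: Σ corner-gray over 8 cells = 4033  → 142.6394
row 11: Σ corner-gray over 8 cells = 4225  → 149.4301
row 12: Σ corner-gray over 8 cells = 4457  → 157.6355
row 13: Σ corner-gray over 8 cells = 4868  → 172.1717
Σ rows: total corner-gray = 57789  → 2043.8850 mm³


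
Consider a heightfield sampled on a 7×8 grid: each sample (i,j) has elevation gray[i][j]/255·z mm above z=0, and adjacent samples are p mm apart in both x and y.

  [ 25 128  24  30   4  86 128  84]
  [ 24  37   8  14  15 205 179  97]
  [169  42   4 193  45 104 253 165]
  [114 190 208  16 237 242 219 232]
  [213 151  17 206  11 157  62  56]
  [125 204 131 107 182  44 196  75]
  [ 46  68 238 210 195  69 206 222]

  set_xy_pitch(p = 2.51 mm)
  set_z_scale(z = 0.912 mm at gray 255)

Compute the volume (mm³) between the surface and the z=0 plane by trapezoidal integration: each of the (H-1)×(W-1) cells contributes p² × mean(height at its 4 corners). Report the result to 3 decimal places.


height_mm = gray/255 × 0.912; cell vol = 2.51² × mean(4 corners)
unit = 2.51² × 0.912 / (4×255) = 0.00563303 mm³ per gray-sum
row 0: Σ corner-gray over 7 cells = 1946  → 10.9619
row 1: Σ corner-gray over 7 cells = 2653  → 14.9444
row 2: Σ corner-gray over 7 cells = 4186  → 23.5799
row 3: Σ corner-gray over 7 cells = 4047  → 22.7969
row 4: Σ corner-gray over 7 cells = 3405  → 19.1805
row 5: Σ corner-gray over 7 cells = 4168  → 23.4785
Σ rows: total corner-gray = 20405  → 114.9420 mm³

114.942


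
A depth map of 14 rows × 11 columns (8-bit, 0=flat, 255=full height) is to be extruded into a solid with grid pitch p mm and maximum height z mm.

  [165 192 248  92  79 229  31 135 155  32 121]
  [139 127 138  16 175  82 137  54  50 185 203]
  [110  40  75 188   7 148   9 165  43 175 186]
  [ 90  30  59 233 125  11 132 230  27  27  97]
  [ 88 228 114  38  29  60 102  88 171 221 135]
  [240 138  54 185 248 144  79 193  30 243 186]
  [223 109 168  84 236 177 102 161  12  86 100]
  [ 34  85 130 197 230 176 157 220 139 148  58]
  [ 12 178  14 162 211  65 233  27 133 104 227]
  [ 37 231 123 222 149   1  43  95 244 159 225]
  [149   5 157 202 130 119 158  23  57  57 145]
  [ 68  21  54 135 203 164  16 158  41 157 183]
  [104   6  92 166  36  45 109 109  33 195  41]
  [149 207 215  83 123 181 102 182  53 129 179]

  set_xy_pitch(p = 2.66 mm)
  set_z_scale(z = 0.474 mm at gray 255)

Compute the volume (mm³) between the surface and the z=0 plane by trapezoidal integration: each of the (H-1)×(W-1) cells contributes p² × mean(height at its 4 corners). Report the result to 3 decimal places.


height_mm = gray/255 × 0.474; cell vol = 2.66² × mean(4 corners)
unit = 2.66² × 0.474 / (4×255) = 0.00328807 mm³ per gray-sum
row 0: Σ corner-gray over 10 cells = 4942  → 16.2497
row 1: Σ corner-gray over 10 cells = 4266  → 14.0269
row 2: Σ corner-gray over 10 cells = 3931  → 12.9254
row 3: Σ corner-gray over 10 cells = 4260  → 14.0072
row 4: Σ corner-gray over 10 cells = 5379  → 17.6865
row 5: Σ corner-gray over 10 cells = 5647  → 18.5677
row 6: Σ corner-gray over 10 cells = 5649  → 18.5743
row 7: Σ corner-gray over 10 cells = 5549  → 18.2455
row 8: Σ corner-gray over 10 cells = 5289  → 17.3906
row 9: Σ corner-gray over 10 cells = 4906  → 16.1313
row 10: Σ corner-gray over 10 cells = 4259  → 14.0039
row 11: Σ corner-gray over 10 cells = 3876  → 12.7446
row 12: Σ corner-gray over 10 cells = 4605  → 15.1416
Σ rows: total corner-gray = 62558  → 205.6953 mm³

205.695


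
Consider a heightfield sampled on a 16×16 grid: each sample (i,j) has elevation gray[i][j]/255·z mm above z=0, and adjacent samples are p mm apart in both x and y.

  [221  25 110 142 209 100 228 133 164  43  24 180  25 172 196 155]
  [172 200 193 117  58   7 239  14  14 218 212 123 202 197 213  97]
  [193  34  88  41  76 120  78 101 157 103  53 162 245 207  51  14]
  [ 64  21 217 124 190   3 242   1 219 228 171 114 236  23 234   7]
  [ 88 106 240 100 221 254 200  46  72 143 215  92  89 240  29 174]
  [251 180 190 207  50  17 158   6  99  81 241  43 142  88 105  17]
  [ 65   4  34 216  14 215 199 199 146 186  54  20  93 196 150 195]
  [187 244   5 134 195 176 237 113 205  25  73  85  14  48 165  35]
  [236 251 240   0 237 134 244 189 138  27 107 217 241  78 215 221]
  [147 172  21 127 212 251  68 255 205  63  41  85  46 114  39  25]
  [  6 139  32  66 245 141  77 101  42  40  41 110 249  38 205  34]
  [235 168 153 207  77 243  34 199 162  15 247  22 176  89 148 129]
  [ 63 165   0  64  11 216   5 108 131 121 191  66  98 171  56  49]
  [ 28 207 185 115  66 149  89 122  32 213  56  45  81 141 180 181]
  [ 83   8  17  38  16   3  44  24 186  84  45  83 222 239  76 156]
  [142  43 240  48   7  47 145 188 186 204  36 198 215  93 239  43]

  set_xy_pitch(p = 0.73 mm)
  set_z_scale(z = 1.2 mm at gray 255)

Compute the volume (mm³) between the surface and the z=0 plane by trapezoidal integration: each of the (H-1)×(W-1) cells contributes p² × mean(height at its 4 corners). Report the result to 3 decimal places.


height_mm = gray/255 × 1.2; cell vol = 0.73² × mean(4 corners)
unit = 0.73² × 1.2 / (4×255) = 0.000626941 mm³ per gray-sum
row 0: Σ corner-gray over 15 cells = 8161  → 5.1165
row 1: Σ corner-gray over 15 cells = 7522  → 4.7159
row 2: Σ corner-gray over 15 cells = 7356  → 4.6118
row 3: Σ corner-gray over 15 cells = 8473  → 5.3121
row 4: Σ corner-gray over 15 cells = 7838  → 4.9140
row 5: Σ corner-gray over 15 cells = 7194  → 4.5102
row 6: Σ corner-gray over 15 cells = 7372  → 4.6218
row 7: Σ corner-gray over 15 cells = 8753  → 5.4876
row 8: Σ corner-gray over 15 cells = 8663  → 5.4312
row 9: Σ corner-gray over 15 cells = 6662  → 4.1767
row 10: Σ corner-gray over 15 cells = 7336  → 4.5992
row 11: Σ corner-gray over 15 cells = 7162  → 4.4902
row 12: Σ corner-gray over 15 cells = 6489  → 4.0682
row 13: Σ corner-gray over 15 cells = 5980  → 3.7491
row 14: Σ corner-gray over 15 cells = 6372  → 3.9949
Σ rows: total corner-gray = 111333  → 69.7992 mm³

69.799


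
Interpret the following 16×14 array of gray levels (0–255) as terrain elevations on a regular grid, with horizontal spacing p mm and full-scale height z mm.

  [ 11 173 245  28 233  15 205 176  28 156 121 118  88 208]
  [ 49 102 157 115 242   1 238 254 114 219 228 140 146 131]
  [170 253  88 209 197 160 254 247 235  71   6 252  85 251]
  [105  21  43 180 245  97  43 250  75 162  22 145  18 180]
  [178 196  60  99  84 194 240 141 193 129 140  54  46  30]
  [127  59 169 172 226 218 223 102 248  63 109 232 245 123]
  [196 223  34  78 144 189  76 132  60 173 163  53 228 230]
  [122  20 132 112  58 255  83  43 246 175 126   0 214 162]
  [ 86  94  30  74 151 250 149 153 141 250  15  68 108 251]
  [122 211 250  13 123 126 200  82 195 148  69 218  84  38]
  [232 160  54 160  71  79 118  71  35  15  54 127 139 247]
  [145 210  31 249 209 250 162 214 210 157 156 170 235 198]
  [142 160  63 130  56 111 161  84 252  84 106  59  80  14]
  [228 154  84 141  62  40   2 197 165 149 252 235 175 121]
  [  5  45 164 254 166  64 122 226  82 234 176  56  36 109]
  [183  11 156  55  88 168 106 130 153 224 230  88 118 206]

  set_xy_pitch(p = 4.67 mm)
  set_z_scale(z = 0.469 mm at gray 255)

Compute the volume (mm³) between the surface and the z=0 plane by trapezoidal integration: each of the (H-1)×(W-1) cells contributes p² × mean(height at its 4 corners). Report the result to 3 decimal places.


height_mm = gray/255 × 0.469; cell vol = 4.67² × mean(4 corners)
unit = 4.67² × 0.469 / (4×255) = 0.0100278 mm³ per gray-sum
row 0: Σ corner-gray over 13 cells = 7483  → 75.0382
row 1: Σ corner-gray over 13 cells = 8627  → 86.5100
row 2: Σ corner-gray over 13 cells = 7422  → 74.4265
row 3: Σ corner-gray over 13 cells = 6247  → 62.6438
row 4: Σ corner-gray over 13 cells = 7742  → 77.6354
row 5: Σ corner-gray over 13 cells = 7914  → 79.3601
row 6: Σ corner-gray over 13 cells = 6744  → 67.6276
row 7: Σ corner-gray over 13 cells = 6515  → 65.3312
row 8: Σ corner-gray over 13 cells = 6901  → 69.2020
row 9: Σ corner-gray over 13 cells = 6243  → 62.6037
row 10: Σ corner-gray over 13 cells = 7494  → 75.1485
row 11: Σ corner-gray over 13 cells = 7697  → 77.1841
row 12: Σ corner-gray over 13 cells = 6509  → 65.2711
row 13: Σ corner-gray over 13 cells = 7025  → 70.4454
row 14: Σ corner-gray over 13 cells = 6807  → 68.2594
Σ rows: total corner-gray = 107370  → 1076.6868 mm³

1076.687


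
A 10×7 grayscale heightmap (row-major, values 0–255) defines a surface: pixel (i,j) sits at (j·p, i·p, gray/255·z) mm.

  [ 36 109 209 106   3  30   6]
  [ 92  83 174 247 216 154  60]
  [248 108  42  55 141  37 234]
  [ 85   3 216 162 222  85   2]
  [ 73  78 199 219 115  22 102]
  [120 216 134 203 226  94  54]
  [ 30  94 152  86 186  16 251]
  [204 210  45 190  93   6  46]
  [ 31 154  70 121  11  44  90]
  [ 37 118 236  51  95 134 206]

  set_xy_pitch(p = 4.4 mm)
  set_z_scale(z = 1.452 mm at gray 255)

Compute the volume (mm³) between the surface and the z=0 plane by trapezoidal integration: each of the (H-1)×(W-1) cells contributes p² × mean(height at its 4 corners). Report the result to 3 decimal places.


706.268

height_mm = gray/255 × 1.452; cell vol = 4.4² × mean(4 corners)
unit = 4.4² × 1.452 / (4×255) = 0.0275595 mm³ per gray-sum
row 0: Σ corner-gray over 6 cells = 2856  → 78.7100
row 1: Σ corner-gray over 6 cells = 3148  → 86.7574
row 2: Σ corner-gray over 6 cells = 2711  → 74.7139
row 3: Σ corner-gray over 6 cells = 2904  → 80.0329
row 4: Σ corner-gray over 6 cells = 3361  → 92.6276
row 5: Σ corner-gray over 6 cells = 3269  → 90.0921
row 6: Σ corner-gray over 6 cells = 2687  → 74.0525
row 7: Σ corner-gray over 6 cells = 2259  → 62.2570
row 8: Σ corner-gray over 6 cells = 2432  → 67.0248
Σ rows: total corner-gray = 25627  → 706.2681 mm³


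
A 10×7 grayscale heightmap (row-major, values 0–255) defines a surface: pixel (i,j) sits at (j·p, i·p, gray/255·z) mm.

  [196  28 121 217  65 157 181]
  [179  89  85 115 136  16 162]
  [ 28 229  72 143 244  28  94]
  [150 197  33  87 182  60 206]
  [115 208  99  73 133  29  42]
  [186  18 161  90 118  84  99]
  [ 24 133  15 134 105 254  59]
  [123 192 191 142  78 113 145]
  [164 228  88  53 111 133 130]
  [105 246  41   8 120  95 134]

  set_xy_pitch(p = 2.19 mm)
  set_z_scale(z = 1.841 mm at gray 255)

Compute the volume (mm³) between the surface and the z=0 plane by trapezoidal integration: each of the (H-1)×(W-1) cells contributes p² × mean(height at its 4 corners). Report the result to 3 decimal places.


height_mm = gray/255 × 1.841; cell vol = 2.19² × mean(4 corners)
unit = 2.19² × 1.841 / (4×255) = 0.00865649 mm³ per gray-sum
row 0: Σ corner-gray over 6 cells = 2776  → 24.0304
row 1: Σ corner-gray over 6 cells = 2777  → 24.0391
row 2: Σ corner-gray over 6 cells = 3028  → 26.2119
row 3: Σ corner-gray over 6 cells = 2715  → 23.5024
row 4: Σ corner-gray over 6 cells = 2468  → 21.3642
row 5: Σ corner-gray over 6 cells = 2592  → 22.4376
row 6: Σ corner-gray over 6 cells = 3065  → 26.5321
row 7: Σ corner-gray over 6 cells = 3220  → 27.8739
row 8: Σ corner-gray over 6 cells = 2779  → 24.0564
Σ rows: total corner-gray = 25420  → 220.0480 mm³

220.048


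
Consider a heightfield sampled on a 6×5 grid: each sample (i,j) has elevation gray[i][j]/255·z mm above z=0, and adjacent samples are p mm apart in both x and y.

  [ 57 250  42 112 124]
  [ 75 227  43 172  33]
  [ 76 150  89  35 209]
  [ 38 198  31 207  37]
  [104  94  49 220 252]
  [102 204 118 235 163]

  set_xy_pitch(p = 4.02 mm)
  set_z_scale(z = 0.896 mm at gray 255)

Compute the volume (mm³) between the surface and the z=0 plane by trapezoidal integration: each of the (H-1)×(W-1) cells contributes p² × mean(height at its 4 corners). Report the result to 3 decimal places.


height_mm = gray/255 × 0.896; cell vol = 4.02² × mean(4 corners)
unit = 4.02² × 0.896 / (4×255) = 0.0141958 mm³ per gray-sum
row 0: Σ corner-gray over 4 cells = 1981  → 28.1219
row 1: Σ corner-gray over 4 cells = 1825  → 25.9073
row 2: Σ corner-gray over 4 cells = 1780  → 25.2685
row 3: Σ corner-gray over 4 cells = 2029  → 28.8033
row 4: Σ corner-gray over 4 cells = 2461  → 34.9359
Σ rows: total corner-gray = 10076  → 143.0369 mm³

143.037


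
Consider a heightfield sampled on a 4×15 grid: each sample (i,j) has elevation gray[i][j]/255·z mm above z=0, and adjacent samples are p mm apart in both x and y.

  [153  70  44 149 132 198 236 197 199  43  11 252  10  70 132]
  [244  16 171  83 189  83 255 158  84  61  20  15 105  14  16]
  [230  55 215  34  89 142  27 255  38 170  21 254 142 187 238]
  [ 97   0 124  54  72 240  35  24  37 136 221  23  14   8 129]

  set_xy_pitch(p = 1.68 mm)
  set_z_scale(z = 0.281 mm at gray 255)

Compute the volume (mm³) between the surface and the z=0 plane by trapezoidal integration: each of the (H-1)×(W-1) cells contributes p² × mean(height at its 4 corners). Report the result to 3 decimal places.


14.538

height_mm = gray/255 × 0.281; cell vol = 1.68² × mean(4 corners)
unit = 1.68² × 0.281 / (4×255) = 0.000777544 mm³ per gray-sum
row 0: Σ corner-gray over 14 cells = 6275  → 4.8791
row 1: Σ corner-gray over 14 cells = 6494  → 5.0494
row 2: Σ corner-gray over 14 cells = 5928  → 4.6093
Σ rows: total corner-gray = 18697  → 14.5377 mm³


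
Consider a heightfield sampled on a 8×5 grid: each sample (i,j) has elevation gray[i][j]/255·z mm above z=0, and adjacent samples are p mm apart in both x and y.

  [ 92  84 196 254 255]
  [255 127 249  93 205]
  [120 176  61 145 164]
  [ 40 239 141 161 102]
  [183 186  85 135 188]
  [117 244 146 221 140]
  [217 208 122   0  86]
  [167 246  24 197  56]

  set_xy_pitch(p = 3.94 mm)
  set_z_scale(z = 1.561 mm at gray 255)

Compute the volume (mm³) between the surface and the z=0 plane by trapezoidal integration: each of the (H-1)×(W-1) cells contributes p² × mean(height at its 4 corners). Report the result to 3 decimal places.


height_mm = gray/255 × 1.561; cell vol = 3.94² × mean(4 corners)
unit = 3.94² × 1.561 / (4×255) = 0.0237572 mm³ per gray-sum
row 0: Σ corner-gray over 4 cells = 2813  → 66.8290
row 1: Σ corner-gray over 4 cells = 2446  → 58.1101
row 2: Σ corner-gray over 4 cells = 2272  → 53.9763
row 3: Σ corner-gray over 4 cells = 2407  → 57.1836
row 4: Σ corner-gray over 4 cells = 2662  → 63.2417
row 5: Σ corner-gray over 4 cells = 2442  → 58.0151
row 6: Σ corner-gray over 4 cells = 2120  → 50.3653
Σ rows: total corner-gray = 17162  → 407.7210 mm³

407.721


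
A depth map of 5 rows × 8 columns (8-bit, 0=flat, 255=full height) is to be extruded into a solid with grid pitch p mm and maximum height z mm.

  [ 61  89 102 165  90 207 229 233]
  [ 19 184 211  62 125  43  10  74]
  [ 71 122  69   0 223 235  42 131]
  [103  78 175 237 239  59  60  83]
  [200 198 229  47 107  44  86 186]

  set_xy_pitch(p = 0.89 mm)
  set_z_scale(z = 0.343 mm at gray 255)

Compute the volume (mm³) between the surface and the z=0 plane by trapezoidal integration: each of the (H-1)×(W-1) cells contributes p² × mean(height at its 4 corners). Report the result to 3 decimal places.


height_mm = gray/255 × 0.343; cell vol = 0.89² × mean(4 corners)
unit = 0.89² × 0.343 / (4×255) = 0.000266363 mm³ per gray-sum
row 0: Σ corner-gray over 7 cells = 3421  → 0.9112
row 1: Σ corner-gray over 7 cells = 2947  → 0.7850
row 2: Σ corner-gray over 7 cells = 3466  → 0.9232
row 3: Σ corner-gray over 7 cells = 3690  → 0.9829
Σ rows: total corner-gray = 13524  → 3.6023 mm³

3.602


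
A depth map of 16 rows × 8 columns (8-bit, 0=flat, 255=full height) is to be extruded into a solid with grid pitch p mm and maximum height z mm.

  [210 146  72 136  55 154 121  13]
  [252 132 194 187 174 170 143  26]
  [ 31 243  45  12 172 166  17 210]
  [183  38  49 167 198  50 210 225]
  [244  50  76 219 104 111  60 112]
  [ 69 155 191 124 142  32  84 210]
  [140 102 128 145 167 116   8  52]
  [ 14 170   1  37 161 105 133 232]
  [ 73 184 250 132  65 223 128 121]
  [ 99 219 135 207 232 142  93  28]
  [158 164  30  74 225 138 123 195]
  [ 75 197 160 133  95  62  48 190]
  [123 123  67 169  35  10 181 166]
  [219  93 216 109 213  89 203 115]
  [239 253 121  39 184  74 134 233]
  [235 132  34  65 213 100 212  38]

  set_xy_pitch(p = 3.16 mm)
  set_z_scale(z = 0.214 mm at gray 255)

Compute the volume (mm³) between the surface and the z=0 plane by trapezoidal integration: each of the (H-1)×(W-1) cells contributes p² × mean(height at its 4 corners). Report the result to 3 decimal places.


114.145

height_mm = gray/255 × 0.214; cell vol = 3.16² × mean(4 corners)
unit = 3.16² × 0.214 / (4×255) = 0.00209502 mm³ per gray-sum
row 0: Σ corner-gray over 7 cells = 3869  → 8.1056
row 1: Σ corner-gray over 7 cells = 3829  → 8.0218
row 2: Σ corner-gray over 7 cells = 3383  → 7.0874
row 3: Σ corner-gray over 7 cells = 3428  → 7.1817
row 4: Σ corner-gray over 7 cells = 3331  → 6.9785
row 5: Σ corner-gray over 7 cells = 3259  → 6.8277
row 6: Σ corner-gray over 7 cells = 2984  → 6.2515
row 7: Σ corner-gray over 7 cells = 3618  → 7.5798
row 8: Σ corner-gray over 7 cells = 4341  → 9.0945
row 9: Σ corner-gray over 7 cells = 4044  → 8.4723
row 10: Σ corner-gray over 7 cells = 3516  → 7.3661
row 11: Σ corner-gray over 7 cells = 3114  → 6.5239
row 12: Σ corner-gray over 7 cells = 3639  → 7.6238
row 13: Σ corner-gray over 7 cells = 4262  → 8.9290
row 14: Σ corner-gray over 7 cells = 3867  → 8.1014
Σ rows: total corner-gray = 54484  → 114.1450 mm³


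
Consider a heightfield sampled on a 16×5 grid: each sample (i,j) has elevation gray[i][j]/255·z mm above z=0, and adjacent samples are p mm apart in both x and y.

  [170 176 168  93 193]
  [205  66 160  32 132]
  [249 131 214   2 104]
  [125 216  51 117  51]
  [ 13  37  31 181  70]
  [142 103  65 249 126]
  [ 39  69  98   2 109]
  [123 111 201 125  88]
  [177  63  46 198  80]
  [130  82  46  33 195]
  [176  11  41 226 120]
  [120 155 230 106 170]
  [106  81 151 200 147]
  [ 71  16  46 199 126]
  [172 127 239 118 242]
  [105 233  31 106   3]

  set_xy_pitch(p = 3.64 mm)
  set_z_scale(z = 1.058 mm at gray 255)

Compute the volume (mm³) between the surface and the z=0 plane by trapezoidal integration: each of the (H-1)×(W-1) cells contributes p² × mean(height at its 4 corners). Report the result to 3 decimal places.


384.824

height_mm = gray/255 × 1.058; cell vol = 3.64² × mean(4 corners)
unit = 3.64² × 1.058 / (4×255) = 0.0137432 mm³ per gray-sum
row 0: Σ corner-gray over 4 cells = 2090  → 28.7233
row 1: Σ corner-gray over 4 cells = 1900  → 26.1121
row 2: Σ corner-gray over 4 cells = 1991  → 27.3627
row 3: Σ corner-gray over 4 cells = 1525  → 20.9584
row 4: Σ corner-gray over 4 cells = 1683  → 23.1298
row 5: Σ corner-gray over 4 cells = 1588  → 21.8242
row 6: Σ corner-gray over 4 cells = 1571  → 21.5906
row 7: Σ corner-gray over 4 cells = 1956  → 26.8817
row 8: Σ corner-gray over 4 cells = 1518  → 20.8622
row 9: Σ corner-gray over 4 cells = 1499  → 20.6011
row 10: Σ corner-gray over 4 cells = 2124  → 29.1906
row 11: Σ corner-gray over 4 cells = 2389  → 32.8325
row 12: Σ corner-gray over 4 cells = 1836  → 25.2325
row 13: Σ corner-gray over 4 cells = 2101  → 28.8745
row 14: Σ corner-gray over 4 cells = 2230  → 30.6474
Σ rows: total corner-gray = 28001  → 384.8237 mm³


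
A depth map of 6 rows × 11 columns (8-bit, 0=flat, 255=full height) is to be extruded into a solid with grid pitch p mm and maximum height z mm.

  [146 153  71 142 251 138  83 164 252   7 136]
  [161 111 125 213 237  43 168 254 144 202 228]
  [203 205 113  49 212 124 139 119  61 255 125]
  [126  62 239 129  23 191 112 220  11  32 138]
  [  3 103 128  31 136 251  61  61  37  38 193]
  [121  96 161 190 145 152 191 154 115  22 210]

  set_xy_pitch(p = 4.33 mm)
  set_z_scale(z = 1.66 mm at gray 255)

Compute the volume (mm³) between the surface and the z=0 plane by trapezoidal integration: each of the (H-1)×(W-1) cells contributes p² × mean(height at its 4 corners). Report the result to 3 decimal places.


height_mm = gray/255 × 1.66; cell vol = 4.33² × mean(4 corners)
unit = 4.33² × 1.66 / (4×255) = 0.0305129 mm³ per gray-sum
row 0: Σ corner-gray over 10 cells = 6187  → 188.7834
row 1: Σ corner-gray over 10 cells = 6265  → 191.1634
row 2: Σ corner-gray over 10 cells = 5184  → 158.1790
row 3: Σ corner-gray over 10 cells = 4190  → 127.8491
row 4: Σ corner-gray over 10 cells = 4671  → 142.5258
Σ rows: total corner-gray = 26497  → 808.5007 mm³

808.501
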